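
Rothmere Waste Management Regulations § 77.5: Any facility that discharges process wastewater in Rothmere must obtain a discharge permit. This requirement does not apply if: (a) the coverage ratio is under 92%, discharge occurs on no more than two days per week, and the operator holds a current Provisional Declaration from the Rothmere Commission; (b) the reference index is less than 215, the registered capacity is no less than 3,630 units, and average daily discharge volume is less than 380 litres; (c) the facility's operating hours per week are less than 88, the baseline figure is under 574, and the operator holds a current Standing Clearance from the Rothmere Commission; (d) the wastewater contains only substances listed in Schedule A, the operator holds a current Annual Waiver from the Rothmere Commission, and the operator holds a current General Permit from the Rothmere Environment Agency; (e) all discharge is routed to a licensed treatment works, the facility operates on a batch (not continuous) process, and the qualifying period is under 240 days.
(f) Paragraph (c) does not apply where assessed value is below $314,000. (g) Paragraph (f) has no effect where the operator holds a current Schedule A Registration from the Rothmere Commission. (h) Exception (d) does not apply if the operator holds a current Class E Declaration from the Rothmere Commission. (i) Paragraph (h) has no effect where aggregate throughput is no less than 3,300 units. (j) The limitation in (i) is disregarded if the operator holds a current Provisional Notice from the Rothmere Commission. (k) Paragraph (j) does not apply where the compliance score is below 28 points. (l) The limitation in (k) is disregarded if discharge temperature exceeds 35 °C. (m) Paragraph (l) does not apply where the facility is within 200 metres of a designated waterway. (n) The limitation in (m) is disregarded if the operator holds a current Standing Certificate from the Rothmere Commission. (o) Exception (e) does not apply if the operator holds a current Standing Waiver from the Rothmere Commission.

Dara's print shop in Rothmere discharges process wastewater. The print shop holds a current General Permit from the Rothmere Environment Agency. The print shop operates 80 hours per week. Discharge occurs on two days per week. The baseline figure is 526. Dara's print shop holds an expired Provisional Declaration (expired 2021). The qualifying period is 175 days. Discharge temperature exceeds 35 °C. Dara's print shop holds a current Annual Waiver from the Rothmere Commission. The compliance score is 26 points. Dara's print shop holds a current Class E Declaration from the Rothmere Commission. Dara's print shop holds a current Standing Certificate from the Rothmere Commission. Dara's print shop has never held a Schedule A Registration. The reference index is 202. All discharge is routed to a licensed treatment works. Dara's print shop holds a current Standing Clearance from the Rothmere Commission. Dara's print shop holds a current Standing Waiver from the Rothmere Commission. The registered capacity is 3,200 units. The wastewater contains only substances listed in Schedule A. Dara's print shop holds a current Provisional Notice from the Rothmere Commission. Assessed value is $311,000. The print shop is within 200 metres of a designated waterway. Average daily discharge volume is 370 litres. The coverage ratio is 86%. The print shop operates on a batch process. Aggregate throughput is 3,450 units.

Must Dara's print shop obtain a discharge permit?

Exception (a) does not apply: there is no Provisional Declaration in force.
Exception (b) does not apply: the registered capacity is 3,200 units, short of 3,630 units.
Exception (c): the facility's operating hours per week are 80, less than the 88 limit; the baseline figure is 526, under the 574 limit; a current Standing Clearance is held — every condition holds. But: (f) operates against (c): assessed value is $311,000, below the $314,000 limit. (g), which would lift (f), is not engaged — there is no Schedule A Registration in force. (c) is therefore removed.
Exception (d): the wastewater is Schedule-A-only; a current Annual Waiver is held; a current General Permit is held — every condition holds. However, paragraphs (h)–(n) must be considered: (h) operates against (d): a current Class E Declaration is held. (i) would limit (h) — aggregate throughput is 3,450 units, meeting the 3,300 units threshold — but (j) sets (i) aside: (j) operates — a current Provisional Notice is held. (k) would limit (j) — the compliance score is 26 points, below the 28 points limit — but (l) sets (k) aside: (l) operates against (k): discharge temperature exceeds 35 °C. (m) is triggered (the print shop is within 200 m of a designated waterway), but yields to (n): (n) operates — a current Standing Certificate is held. Exception (d) does not apply.
All of (e)'s requirements are met (discharge is routed to a licensed treatment works; the facility operates on a batch process; the qualifying period is 175 days, under the 240 days limit). Turning to paragraph (o): (o) operates against (e): a current Standing Waiver is held. (e) is therefore removed.
None of the exceptions is available; § 77.5 applies in full.

Yes — Dara's print shop must obtain a discharge permit.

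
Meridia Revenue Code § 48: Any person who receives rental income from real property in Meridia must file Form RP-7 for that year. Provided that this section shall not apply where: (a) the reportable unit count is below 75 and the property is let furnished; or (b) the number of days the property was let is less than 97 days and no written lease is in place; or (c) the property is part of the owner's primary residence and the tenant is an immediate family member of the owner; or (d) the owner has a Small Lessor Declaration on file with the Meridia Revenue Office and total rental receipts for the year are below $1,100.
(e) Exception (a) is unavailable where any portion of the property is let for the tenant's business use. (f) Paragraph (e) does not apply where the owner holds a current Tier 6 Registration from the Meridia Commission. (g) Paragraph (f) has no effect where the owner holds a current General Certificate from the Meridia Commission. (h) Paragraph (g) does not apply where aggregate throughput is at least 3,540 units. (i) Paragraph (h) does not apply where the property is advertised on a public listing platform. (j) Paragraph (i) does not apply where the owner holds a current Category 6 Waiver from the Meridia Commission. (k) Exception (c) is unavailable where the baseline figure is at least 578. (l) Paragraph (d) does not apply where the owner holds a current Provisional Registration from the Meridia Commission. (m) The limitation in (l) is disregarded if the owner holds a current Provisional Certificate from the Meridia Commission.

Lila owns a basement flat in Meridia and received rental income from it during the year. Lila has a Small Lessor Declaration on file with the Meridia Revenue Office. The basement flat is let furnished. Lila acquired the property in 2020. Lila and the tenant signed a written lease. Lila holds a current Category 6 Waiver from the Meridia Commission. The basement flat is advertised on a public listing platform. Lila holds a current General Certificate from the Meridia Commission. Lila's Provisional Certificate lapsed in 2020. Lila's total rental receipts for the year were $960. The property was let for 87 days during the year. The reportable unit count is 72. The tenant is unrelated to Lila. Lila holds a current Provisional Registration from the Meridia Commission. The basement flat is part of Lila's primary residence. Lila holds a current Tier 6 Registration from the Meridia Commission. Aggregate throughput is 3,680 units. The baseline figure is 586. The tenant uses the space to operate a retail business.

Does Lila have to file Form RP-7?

Exception (a) is satisfied on its face — the reportable unit count is 72, below the 75 limit; the property is let furnished. Under paragraphs (e)–(j): (e) would limit (a) — the space is let for business use — but (f) sets (e) aside: (f) operates — a current Tier 6 Registration is held. (g) applies (a current General Certificate is held), but is itself disapplied by (h): (h) is triggered — aggregate throughput is 3,680 units, meeting the 3,540 units threshold. (i) operates (the property is publicly advertised), but is displaced by (j): (j) operates against (i): a current Category 6 Waiver is held. Exception (a) stands.
Exception (b) requires that no written lease is in place; but a written lease is in place, so (b) is unavailable.
Exception (c) fails — the tenant is unrelated to the owner.
Exception (d)'s conditions are all satisfied: a Small Lessor Declaration is on file; total rental receipts for the year are $960, below the $1,100 limit. But applying paragraphs (l)–(m): (l) is triggered — a current Provisional Registration is held. (m) is not engaged (the Provisional Certificate is not current), so (l) stands. (d) is therefore removed.

No — exception (a) applies; Lila is not required to file Form RP-7.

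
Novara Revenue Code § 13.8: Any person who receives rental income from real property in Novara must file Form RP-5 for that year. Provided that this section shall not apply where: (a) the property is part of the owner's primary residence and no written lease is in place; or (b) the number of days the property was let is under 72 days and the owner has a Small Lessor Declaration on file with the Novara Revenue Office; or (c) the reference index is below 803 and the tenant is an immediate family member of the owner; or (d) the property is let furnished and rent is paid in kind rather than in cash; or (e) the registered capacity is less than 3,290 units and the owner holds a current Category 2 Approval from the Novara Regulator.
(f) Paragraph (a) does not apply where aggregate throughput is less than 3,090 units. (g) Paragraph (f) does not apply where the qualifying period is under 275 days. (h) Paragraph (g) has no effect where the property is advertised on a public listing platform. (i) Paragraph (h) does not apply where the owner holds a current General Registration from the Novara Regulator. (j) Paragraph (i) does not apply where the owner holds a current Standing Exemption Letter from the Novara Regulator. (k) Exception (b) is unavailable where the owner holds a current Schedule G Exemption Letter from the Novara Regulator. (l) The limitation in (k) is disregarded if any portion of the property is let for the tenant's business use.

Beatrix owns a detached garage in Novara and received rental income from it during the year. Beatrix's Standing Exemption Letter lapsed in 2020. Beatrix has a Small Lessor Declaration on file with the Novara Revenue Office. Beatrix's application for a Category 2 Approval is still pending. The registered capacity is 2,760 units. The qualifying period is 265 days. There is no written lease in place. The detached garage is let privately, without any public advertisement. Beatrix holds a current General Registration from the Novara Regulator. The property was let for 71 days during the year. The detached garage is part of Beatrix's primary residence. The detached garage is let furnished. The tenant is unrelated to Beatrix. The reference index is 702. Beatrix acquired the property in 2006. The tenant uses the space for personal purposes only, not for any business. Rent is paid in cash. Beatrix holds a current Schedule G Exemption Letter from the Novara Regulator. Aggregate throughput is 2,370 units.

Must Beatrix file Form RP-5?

All of (a)'s requirements are met (the detached garage is part of the primary residence; there is no written lease). Applying paragraphs (f)–(j): (f) would limit (a) — aggregate throughput is 2,370 units, less than the 3,090 units limit — but (g) sets (f) aside: (g) is engaged — the qualifying period is 265 days, under the 275 days limit. (h), which would lift (g), is not triggered — the property is let privately without advertisement. (a) remains available.
Exception (b) is satisfied on its face — the number of days the property was let is 71 days, under the 72 days limit; a Small Lessor Declaration is on file. But: (k) operates against (b): a current Schedule G Exemption Letter is held. (l) is not engaged (the space is used for personal purposes only), so (k) stands. Exception (b) does not apply.
Exception (c) fails — the tenant is unrelated to the owner.
Exception (d) does not apply: rent is paid in cash.
Exception (e) fails — the Category 2 Approval is not current.

No — exception (a) applies; Beatrix is not required to file Form RP-5.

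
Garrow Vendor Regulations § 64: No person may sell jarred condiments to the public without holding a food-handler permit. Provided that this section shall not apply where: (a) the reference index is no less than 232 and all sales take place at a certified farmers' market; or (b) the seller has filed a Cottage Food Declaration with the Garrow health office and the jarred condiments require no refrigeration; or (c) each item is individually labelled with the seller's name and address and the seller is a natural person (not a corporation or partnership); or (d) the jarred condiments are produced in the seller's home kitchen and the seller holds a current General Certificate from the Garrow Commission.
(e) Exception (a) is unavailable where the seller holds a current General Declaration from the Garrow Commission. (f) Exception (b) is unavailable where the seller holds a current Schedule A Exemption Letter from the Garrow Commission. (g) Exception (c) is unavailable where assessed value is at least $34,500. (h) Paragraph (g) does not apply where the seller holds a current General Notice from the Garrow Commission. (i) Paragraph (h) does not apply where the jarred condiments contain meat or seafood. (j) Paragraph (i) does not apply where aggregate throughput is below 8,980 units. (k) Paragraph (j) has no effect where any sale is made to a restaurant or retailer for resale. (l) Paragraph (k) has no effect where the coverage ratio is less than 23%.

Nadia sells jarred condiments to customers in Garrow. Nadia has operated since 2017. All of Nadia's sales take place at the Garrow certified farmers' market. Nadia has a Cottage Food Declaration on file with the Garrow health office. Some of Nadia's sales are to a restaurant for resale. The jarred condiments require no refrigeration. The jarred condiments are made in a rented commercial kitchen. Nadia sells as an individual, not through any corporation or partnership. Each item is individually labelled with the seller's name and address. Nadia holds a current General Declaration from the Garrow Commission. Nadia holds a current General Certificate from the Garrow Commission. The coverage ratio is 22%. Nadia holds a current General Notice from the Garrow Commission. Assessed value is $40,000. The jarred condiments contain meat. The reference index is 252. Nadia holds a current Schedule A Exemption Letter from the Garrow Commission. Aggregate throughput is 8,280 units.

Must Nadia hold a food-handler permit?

No — exception (c) applies; Nadia is not required to hold a food-handler permit.

Exception (a)'s conditions are all satisfied: the reference index is 252, meeting the 232 threshold; all sales are at a certified farmers' market. But applying paragraph (e): (e) operates against (a): a current General Declaration is held. (a) is therefore removed.
Exception (b): a Cottage Food Declaration is on file; the jarred condiments are shelf-stable — every condition holds. However, paragraph (f) must be considered: (f) is triggered — a current Schedule A Exemption Letter is held. So (b) is unavailable.
Exception (c)'s conditions are all satisfied: items are individually labelled; the seller is a natural person. Under paragraphs (g)–(l): (g) would limit (c) — assessed value is $40,000, meeting the $34,500 threshold — but (h) sets (g) aside: (h) is triggered — a current General Notice is held. (i) operates (the jarred condiments contain meat), but is itself disapplied by (j): (j) is engaged — aggregate throughput is 8,280 units, below the 8,980 units limit. (k) would limit (j) — some sales are to a restaurant for resale — but (l) sets (k) aside: (l) operates — the coverage ratio is 22%, less than the 23% limit. (c) remains available.
Exception (d) fails — the jarred condiments are made in a commercial kitchen, not a home kitchen.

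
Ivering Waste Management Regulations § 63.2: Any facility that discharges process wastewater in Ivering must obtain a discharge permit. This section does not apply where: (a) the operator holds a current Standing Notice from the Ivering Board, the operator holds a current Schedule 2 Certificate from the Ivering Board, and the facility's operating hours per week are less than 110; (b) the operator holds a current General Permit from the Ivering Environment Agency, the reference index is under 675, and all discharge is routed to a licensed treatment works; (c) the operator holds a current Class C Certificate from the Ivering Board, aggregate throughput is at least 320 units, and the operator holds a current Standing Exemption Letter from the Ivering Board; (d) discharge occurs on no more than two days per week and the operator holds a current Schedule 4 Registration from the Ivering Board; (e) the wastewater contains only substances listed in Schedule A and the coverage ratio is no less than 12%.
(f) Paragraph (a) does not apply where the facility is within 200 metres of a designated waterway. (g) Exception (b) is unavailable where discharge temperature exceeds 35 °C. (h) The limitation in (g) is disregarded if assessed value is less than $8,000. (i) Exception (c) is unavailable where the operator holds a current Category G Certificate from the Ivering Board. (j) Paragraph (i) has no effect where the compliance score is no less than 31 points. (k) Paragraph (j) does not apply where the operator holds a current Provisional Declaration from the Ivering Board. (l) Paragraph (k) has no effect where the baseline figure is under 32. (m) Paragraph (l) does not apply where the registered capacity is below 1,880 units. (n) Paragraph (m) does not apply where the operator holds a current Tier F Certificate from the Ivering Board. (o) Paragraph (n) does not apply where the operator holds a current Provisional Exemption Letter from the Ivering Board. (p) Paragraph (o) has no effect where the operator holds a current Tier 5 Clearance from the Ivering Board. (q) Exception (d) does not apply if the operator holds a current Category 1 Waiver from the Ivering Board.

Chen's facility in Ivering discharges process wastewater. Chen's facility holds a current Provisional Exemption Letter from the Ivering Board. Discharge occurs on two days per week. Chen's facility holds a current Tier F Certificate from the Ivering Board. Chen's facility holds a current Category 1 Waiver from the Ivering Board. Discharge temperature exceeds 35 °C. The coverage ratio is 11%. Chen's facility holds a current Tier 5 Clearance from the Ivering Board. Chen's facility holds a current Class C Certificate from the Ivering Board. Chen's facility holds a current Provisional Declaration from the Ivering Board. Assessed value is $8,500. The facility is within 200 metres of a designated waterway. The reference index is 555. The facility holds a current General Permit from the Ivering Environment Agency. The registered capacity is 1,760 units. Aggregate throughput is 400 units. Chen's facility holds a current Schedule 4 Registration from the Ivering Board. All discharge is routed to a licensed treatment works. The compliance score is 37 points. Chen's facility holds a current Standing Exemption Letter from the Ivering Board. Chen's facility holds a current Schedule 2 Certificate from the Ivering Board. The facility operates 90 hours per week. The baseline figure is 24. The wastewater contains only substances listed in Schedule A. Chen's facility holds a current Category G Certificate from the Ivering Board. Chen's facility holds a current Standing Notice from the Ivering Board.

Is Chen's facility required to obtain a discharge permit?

Exception (a): a current Standing Notice is held; a current Schedule 2 Certificate is held; the facility's operating hours per week are 90, less than the 110 limit — every condition holds. However, paragraph (f) must be considered: (f) is engaged — the facility is within 200 m of a designated waterway. Exception (a) does not apply.
All of (b)'s requirements are met (a current General Permit is held; the reference index is 555, under the 675 limit; discharge is routed to a licensed treatment works). However, paragraphs (g)–(h) must be considered: (g) applies — discharge temperature exceeds 35 °C. (h), which would lift (g), is not triggered — assessed value is $8,500, not less than $8,000. Exception (b) does not apply.
Exception (c) is satisfied on its face — a current Class C Certificate is held; aggregate throughput is 400 units, meeting the 320 units threshold; a current Standing Exemption Letter is held. Under paragraphs (i)–(p): (i) would limit (c) — a current Category G Certificate is held — but (j) sets (i) aside: (j) operates against (i): the compliance score is 37 points, meeting the 31 points threshold. (k) is engaged (a current Provisional Declaration is held), but yields to (l): (l) operates against (k): the baseline figure is 24, under the 32 limit. (m) would limit (l) — the registered capacity is 1,760 units, below the 1,880 units limit — but (n) sets (m) aside: (n) operates — a current Tier F Certificate is held. (o) would limit (n) — a current Provisional Exemption Letter is held — but (p) sets (o) aside: (p) is engaged — a current Tier 5 Clearance is held. (c) remains available.
All of (d)'s requirements are met (discharge occurs on no more than two days per week; a current Schedule 4 Registration is held). Turning to paragraph (q): (q) operates — a current Category 1 Waiver is held. So (d) is unavailable.
Exception (e) does not apply: the coverage ratio is 11%, short of 12%.

No — exception (c) applies; Chen's facility is not required to obtain a discharge permit.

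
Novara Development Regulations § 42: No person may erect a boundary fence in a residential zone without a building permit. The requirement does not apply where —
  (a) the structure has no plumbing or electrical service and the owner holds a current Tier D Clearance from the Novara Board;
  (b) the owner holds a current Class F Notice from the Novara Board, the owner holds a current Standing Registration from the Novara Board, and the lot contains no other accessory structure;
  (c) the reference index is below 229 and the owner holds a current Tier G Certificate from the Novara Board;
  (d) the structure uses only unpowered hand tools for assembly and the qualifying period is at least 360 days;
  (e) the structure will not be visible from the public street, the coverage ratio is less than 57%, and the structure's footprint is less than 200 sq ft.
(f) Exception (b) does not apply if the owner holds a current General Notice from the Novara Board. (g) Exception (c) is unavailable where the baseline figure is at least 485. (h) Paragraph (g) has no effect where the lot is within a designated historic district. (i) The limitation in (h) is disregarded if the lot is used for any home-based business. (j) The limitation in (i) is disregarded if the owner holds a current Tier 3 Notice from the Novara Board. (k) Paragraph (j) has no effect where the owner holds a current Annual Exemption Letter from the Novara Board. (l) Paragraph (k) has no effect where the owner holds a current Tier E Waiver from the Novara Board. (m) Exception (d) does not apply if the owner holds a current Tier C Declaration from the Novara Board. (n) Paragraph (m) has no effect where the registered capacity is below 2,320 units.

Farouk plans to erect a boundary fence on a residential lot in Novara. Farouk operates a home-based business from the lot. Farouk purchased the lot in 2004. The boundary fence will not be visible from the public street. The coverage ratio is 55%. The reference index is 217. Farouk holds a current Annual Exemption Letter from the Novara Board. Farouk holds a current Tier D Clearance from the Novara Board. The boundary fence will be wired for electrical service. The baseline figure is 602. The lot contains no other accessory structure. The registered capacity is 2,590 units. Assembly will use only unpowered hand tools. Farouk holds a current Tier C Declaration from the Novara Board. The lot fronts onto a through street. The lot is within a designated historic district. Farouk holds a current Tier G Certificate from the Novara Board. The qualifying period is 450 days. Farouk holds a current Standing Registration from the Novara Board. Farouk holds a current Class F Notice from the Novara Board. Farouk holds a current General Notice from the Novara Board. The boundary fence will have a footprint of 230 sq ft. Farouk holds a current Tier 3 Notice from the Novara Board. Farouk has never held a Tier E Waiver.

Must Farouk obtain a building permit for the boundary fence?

Yes — Farouk must obtain a building permit.

Exception (a) requires that the structure has no plumbing or electrical service; but electrical service is planned, so (a) is unavailable.
Exception (b)'s conditions are all satisfied: a current Class F Notice is held; a current Standing Registration is held; the lot has no other accessory structure. Turning to paragraph (f): (f) operates against (b): a current General Notice is held. Exception (b) does not apply.
All of (c)'s requirements are met (the reference index is 217, below the 229 limit; a current Tier G Certificate is held). Turning to paragraphs (g)–(l): (g) operates — the baseline figure is 602, meeting the 485 threshold. (h) would limit (g) — the lot is in a historic district — but (i) sets (h) aside: (i) operates against (h): a home-based business operates on the lot. (j) applies (a current Tier 3 Notice is held), but is set aside by (k): (k) operates against (j): a current Annual Exemption Letter is held. (l) is not engaged (there is no Tier E Waiver in force), so (k) stands. So (c) is unavailable.
Exception (d) is satisfied on its face — assembly uses only hand tools; the qualifying period is 450 days, meeting the 360 days threshold. But: (m) operates against (d): a current Tier C Declaration is held. (n), which would lift (m), is not triggered — the registered capacity is 2,590 units, not below 2,320 units. So (d) is unavailable.
Exception (e) requires that the structure's footprint is less than 200 sq ft; but the structure's footprint is 230 sq ft, not less than 200 sq ft, so (e) is unavailable.
No exception displaces § 42.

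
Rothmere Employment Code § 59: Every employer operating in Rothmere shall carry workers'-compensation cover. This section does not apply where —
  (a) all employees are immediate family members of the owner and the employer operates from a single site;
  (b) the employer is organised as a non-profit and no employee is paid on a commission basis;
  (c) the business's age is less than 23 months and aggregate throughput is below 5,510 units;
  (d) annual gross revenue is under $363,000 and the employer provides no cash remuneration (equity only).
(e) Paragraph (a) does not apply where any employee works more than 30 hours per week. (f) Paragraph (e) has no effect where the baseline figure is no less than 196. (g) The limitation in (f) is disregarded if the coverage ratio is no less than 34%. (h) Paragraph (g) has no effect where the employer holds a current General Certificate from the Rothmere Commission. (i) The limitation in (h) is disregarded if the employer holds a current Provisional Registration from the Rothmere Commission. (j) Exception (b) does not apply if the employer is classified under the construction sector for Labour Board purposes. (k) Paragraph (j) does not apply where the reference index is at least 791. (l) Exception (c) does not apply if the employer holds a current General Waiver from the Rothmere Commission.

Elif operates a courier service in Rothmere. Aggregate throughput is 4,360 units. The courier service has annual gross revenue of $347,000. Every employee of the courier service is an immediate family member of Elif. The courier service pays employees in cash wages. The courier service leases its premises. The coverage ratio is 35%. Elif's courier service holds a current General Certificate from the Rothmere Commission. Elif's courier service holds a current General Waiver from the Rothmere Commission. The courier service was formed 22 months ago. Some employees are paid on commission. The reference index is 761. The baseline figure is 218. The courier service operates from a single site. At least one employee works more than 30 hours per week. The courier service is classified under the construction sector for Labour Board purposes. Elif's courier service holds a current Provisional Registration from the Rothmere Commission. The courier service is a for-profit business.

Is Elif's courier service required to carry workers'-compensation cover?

All of (a)'s requirements are met (every employee is an immediate family member; the employer operates from a single site). Turning to paragraphs (e)–(i): (e) operates against (a): at least one employee exceeds 30 hours/week. (f) applies (the baseline figure is 218, meeting the 196 threshold), but is set aside by (g): (g) operates against (f): the coverage ratio is 35%, meeting the 34% threshold. (h) would limit (g) — a current General Certificate is held — but (i) sets (h) aside: (i) operates against (h): a current Provisional Registration is held. So (a) is unavailable.
Exception (b) fails — the employer is for-profit.
Exception (c) is satisfied on its face — the business's age is 22 months, less than the 23 months limit; aggregate throughput is 4,360 units, below the 5,510 units limit. However, paragraph (l) must be considered: (l) is engaged — a current General Waiver is held. Exception (c) does not apply.
Exception (d) requires that the employer provides no cash remuneration (equity only); but employees are paid cash wages, so (d) is unavailable.
No exception applies. The general rule governs.

Yes — Elif's courier service must carry workers'-compensation cover.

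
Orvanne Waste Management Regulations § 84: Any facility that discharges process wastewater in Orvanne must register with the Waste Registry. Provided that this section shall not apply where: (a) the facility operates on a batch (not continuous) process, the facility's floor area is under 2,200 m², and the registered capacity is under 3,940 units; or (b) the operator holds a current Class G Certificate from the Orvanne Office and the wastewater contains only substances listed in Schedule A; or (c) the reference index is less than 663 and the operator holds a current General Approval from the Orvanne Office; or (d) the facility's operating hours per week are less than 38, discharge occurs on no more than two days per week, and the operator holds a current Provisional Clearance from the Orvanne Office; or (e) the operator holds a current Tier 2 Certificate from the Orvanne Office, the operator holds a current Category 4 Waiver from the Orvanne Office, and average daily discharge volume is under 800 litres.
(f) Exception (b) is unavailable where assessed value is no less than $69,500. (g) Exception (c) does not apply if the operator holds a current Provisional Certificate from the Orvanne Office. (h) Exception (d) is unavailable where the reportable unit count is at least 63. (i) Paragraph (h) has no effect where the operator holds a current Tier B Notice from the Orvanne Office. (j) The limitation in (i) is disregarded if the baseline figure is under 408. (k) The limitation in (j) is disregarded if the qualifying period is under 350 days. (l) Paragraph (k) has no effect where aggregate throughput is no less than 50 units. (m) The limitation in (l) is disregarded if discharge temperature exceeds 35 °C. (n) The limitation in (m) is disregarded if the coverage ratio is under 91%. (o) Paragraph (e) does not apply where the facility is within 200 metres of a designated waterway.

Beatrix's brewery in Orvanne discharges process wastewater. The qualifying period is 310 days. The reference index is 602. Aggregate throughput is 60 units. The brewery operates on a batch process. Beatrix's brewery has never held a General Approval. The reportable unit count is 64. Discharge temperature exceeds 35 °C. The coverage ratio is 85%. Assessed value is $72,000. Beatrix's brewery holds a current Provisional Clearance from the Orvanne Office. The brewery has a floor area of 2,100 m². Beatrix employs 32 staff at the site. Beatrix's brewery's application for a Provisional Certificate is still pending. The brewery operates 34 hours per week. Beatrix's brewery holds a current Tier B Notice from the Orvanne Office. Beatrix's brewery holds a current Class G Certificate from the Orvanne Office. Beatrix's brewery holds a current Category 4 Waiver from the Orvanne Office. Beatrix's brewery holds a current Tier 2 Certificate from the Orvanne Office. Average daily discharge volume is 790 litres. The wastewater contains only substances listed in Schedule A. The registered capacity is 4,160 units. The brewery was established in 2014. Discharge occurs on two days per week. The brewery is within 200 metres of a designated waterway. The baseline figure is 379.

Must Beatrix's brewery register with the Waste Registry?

Yes — Beatrix's brewery must register with the Waste Registry.

Exception (a) does not apply: the registered capacity is 4,160 units, not under 3,940 units.
All of (b)'s requirements are met (a current Class G Certificate is held; the wastewater is Schedule-A-only). But applying paragraph (f): (f) operates — assessed value is $72,000, meeting the $69,500 threshold. Exception (b) does not apply.
Exception (c) requires that the operator holds a current General Approval from the Orvanne Office; but the General Approval is not current, so (c) is unavailable.
All of (d)'s requirements are met (the facility's operating hours per week are 34, less than the 38 limit; discharge occurs on no more than two days per week; a current Provisional Clearance is held). Turning to paragraphs (h)–(n): (h) operates against (d): the reportable unit count is 64, meeting the 63 threshold. (i) would limit (h) — a current Tier B Notice is held — but (j) sets (i) aside: (j) operates against (i): the baseline figure is 379, under the 408 limit. (k) applies (the qualifying period is 310 days, under the 350 days limit), but is set aside by (l): (l) operates against (k): aggregate throughput is 60 units, meeting the 50 units threshold. (m) would limit (l) — discharge temperature exceeds 35 °C — but (n) sets (m) aside: (n) operates against (m): the coverage ratio is 85%, under the 91% limit. So (d) is unavailable.
All of (e)'s requirements are met (a current Tier 2 Certificate is held; a current Category 4 Waiver is held; average daily discharge volume is 790 litres, under the 800 litres limit). However, paragraph (o) must be considered: (o) applies — the brewery is within 200 m of a designated waterway. Exception (e) does not apply.
No exception is made out. Beatrix's brewery falls within the general rule.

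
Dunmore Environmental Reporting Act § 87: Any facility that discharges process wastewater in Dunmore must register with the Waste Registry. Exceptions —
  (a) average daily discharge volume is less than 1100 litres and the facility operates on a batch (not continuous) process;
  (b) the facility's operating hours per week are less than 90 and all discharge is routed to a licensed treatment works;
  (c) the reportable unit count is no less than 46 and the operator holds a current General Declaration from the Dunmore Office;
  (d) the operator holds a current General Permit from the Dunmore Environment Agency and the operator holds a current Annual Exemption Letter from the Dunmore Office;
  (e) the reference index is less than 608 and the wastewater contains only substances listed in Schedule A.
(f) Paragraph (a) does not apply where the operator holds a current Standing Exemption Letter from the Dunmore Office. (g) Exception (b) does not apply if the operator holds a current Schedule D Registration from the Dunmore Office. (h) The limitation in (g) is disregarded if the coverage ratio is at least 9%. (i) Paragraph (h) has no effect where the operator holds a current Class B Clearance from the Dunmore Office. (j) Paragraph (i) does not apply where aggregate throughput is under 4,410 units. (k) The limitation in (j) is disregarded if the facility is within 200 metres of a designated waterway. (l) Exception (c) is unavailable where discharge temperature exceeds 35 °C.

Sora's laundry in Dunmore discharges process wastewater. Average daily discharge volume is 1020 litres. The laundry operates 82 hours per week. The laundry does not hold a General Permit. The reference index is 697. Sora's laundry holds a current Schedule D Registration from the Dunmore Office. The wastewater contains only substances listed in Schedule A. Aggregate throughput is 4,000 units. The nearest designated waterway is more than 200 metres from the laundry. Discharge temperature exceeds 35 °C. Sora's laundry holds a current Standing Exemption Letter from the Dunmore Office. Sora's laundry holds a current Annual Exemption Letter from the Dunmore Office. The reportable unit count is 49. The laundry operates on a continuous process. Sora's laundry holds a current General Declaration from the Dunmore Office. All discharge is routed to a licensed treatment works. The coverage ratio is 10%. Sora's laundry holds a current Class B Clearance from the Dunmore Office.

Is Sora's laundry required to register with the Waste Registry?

Exception (a) fails — the facility operates on a continuous process.
All of (b)'s requirements are met (the facility's operating hours per week are 82, less than the 90 limit; discharge is routed to a licensed treatment works). Considering the limiting provisions: (g) would limit (b) — a current Schedule D Registration is held — but (h) sets (g) aside: (h) operates against (g): the coverage ratio is 10%, meeting the 9% threshold. (i) would limit (h) — a current Class B Clearance is held — but (j) sets (i) aside: (j) applies — aggregate throughput is 4,000 units, under the 4,410 units limit. (k), which would lift (j), is not triggered — the laundry is more than 200 m from any designated waterway. So (b) applies.
Exception (c) is satisfied on its face — the reportable unit count is 49, meeting the 46 threshold; a current General Declaration is held. However, paragraph (l) must be considered: (l) operates against (c): discharge temperature exceeds 35 °C. Exception (c) does not apply.
Exception (d) fails — no General Permit is held.
Exception (e) does not apply: the reference index is 697, not less than 608.

No — exception (b) applies; Sora's laundry is not required to register with the Waste Registry.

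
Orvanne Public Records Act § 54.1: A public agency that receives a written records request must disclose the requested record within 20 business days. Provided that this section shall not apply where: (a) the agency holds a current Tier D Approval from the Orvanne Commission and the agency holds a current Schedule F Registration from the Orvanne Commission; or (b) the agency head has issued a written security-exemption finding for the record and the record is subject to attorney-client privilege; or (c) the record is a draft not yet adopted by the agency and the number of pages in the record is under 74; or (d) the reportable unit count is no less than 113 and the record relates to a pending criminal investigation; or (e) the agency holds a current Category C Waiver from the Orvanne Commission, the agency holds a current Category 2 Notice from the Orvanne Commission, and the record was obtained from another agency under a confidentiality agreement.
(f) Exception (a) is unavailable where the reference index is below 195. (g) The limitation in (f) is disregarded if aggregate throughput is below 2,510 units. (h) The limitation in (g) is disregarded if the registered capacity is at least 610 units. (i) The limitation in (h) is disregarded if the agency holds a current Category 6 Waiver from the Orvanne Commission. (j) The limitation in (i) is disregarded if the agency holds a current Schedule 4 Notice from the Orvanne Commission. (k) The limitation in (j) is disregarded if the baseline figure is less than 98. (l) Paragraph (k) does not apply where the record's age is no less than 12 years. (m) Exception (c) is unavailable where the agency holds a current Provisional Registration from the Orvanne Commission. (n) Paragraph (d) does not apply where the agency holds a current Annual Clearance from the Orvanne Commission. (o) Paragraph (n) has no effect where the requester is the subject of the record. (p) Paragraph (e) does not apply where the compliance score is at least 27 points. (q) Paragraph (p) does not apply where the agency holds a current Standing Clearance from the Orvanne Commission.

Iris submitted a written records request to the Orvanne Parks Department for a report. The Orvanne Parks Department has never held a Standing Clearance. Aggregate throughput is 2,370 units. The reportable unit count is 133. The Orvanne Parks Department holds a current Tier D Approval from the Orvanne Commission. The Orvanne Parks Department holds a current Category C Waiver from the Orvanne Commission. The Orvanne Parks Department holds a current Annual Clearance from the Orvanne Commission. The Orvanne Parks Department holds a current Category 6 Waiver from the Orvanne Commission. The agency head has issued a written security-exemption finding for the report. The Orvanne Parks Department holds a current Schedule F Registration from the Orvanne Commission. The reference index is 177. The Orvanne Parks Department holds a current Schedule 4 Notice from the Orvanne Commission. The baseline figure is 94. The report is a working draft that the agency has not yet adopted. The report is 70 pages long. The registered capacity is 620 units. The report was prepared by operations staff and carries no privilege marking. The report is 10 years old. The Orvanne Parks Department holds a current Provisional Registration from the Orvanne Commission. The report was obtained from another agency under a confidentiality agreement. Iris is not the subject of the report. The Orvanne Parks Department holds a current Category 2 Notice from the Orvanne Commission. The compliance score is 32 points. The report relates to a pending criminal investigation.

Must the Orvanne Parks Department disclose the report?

No — exception (a) applies; the Orvanne Parks Department is not required to disclose the report.

Exception (a)'s conditions are all satisfied: a current Tier D Approval is held; a current Schedule F Registration is held. As to paragraphs (f)–(l): (f) applies (the reference index is 177, below the 195 limit), but is overridden by (g): (g) operates against (f): aggregate throughput is 2,370 units, below the 2,510 units limit. (h) would limit (g) — the registered capacity is 620 units, meeting the 610 units threshold — but (i) sets (h) aside: (i) operates against (h): a current Category 6 Waiver is held. (j) applies (a current Schedule 4 Notice is held), but is itself disapplied by (k): (k) is triggered — the baseline figure is 94, less than the 98 limit. (l), which would lift (k), does not operate here — the record's age is 10 years, short of 12 years. Exception (a) stands.
Exception (b) does not apply: the report carries no privilege marking.
Exception (c) is satisfied on its face — the report is an unadopted draft; the number of pages in the record is 70, under the 74 limit. But: (m) operates against (c): a current Provisional Registration is held. Exception (c) does not apply.
All of (d)'s requirements are met (the reportable unit count is 133, meeting the 113 threshold; the report relates to a pending investigation). But: (n) applies — a current Annual Clearance is held. (o) is not engaged (Iris is not the subject of the report), so (n) stands. Exception (d) does not apply.
Exception (e): a current Category C Waiver is held; a current Category 2 Notice is held; the report was obtained under a confidentiality agreement — every condition holds. But applying paragraphs (p)–(q): (p) is triggered — the compliance score is 32 points, meeting the 27 points threshold. (q) is not engaged (the Standing Clearance is not current), so (p) stands. Exception (e) does not apply.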